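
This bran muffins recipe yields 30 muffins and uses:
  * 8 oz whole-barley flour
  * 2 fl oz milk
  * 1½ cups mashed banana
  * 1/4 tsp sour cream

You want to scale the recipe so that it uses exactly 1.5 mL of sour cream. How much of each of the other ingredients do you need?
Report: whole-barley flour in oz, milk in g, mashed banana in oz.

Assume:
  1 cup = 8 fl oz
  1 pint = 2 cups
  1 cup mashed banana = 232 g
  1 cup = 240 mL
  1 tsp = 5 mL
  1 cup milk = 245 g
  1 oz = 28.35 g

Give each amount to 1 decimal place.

whole-barley flour: 9.6 oz; milk: 73.5 g; mashed banana: 14.7 oz

The original recipe has 1.25 mL of sour cream, so the scaling factor is 1.5 ÷ 1.25 = 6/5 = 1.2.
whole-barley flour: 8 oz × 6/5 = 9.6 oz
milk: 2 fl oz × 6/5 ÷ 8 fl oz/cup × 245 g/cup = 73.5 g
mashed banana: 1.5 cup × 6/5 × 232 g/cup ÷ 28.35 g/oz ≈ 14.7 oz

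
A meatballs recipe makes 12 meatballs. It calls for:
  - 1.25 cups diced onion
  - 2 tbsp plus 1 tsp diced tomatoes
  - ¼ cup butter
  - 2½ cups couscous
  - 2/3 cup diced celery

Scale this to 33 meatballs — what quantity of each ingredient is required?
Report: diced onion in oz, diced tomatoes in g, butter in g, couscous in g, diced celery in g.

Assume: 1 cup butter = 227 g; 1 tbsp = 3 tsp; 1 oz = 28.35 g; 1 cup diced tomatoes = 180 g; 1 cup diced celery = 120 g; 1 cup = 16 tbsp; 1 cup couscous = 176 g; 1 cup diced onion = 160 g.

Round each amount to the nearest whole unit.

diced onion: 19 oz; diced tomatoes: 72 g; butter: 156 g; couscous: 1210 g; diced celery: 220 g

Scaling factor: 33/12 = 11/4 = 2.75.
diced onion: 1.25 cup × 11/4 × 160 g/cup ÷ 28.35 g/oz ≈ 19 oz
diced tomatoes: (2 tbsp + 1 tsp = 7/3 tbsp) × 11/4 ÷ 16 tbsp/cup × 180 g/cup ≈ 72 g
butter: 0.25 cup × 11/4 × 227 g/cup ≈ 156 g
couscous: 2.5 cup × 11/4 × 176 g/cup = 1210 g
diced celery: 2/3 cup × 11/4 × 120 g/cup = 220 g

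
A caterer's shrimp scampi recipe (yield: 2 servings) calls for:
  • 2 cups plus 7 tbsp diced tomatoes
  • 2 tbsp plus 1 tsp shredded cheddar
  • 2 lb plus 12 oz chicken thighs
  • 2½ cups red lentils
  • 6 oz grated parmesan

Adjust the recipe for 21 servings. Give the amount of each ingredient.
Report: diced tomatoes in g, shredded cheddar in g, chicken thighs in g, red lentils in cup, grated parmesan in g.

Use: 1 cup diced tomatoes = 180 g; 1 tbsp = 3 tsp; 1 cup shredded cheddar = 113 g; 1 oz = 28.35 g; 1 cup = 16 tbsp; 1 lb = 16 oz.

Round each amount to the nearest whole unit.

diced tomatoes: 4607 g; shredded cheddar: 173 g; chicken thighs: 13098 g; red lentils: 26 cup; grated parmesan: 1786 g

Scaling factor: 21/2 = 10.5.
diced tomatoes: (2 cup + 7 tbsp = 2.4375 cup) × 21/2 × 180 g/cup ≈ 4607 g
shredded cheddar: (2 tbsp + 1 tsp = 7/3 tbsp) × 21/2 ÷ 16 tbsp/cup × 113 g/cup ≈ 173 g
chicken thighs: (2 lb + 12 oz = 2.75 lb) × 21/2 × 16 oz/lb × 28.35 g/oz ≈ 13098 g
red lentils: 2.5 cup × 21/2 ≈ 26 cup
grated parmesan: 6 oz × 21/2 × 28.35 g/oz ≈ 1786 g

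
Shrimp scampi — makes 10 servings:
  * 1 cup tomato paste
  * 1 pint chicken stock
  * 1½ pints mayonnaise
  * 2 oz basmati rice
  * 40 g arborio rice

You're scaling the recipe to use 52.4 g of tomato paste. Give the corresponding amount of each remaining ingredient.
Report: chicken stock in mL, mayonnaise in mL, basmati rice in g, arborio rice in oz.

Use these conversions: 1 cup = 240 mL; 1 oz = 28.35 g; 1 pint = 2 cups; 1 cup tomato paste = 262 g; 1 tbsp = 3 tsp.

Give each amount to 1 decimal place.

chicken stock: 96.0 mL; mayonnaise: 144.0 mL; basmati rice: 11.3 g; arborio rice: 0.3 oz

The original recipe has 262 g of tomato paste, so the scaling factor is 52.4 ÷ 262 = 1/5 = 0.2.
chicken stock: 1 pint × 1/5 × 2 cup/pint × 240 mL/cup = 96.0 mL
mayonnaise: 1.5 pint × 1/5 × 2 cup/pint × 240 mL/cup = 144.0 mL
basmati rice: 2 oz × 1/5 × 28.35 g/oz ≈ 11.3 g
arborio rice: 40 g × 1/5 ÷ 28.35 g/oz ≈ 0.3 oz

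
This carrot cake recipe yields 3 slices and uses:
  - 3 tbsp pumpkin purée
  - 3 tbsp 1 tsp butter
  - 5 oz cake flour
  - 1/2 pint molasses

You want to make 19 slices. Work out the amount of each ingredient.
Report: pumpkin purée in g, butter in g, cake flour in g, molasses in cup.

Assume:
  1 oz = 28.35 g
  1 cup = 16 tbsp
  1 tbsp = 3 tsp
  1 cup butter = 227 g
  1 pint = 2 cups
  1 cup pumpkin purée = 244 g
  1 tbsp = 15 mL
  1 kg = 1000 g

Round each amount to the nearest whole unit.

Scaling factor: 19/3.
pumpkin purée: 3 tbsp × 19/3 ÷ 16 tbsp/cup × 244 g/cup ≈ 290 g
butter: (3 tbsp + 1 tsp = 10/3 tbsp) × 19/3 ÷ 16 tbsp/cup × 227 g/cup ≈ 300 g
cake flour: 5 oz × 19/3 × 28.35 g/oz ≈ 898 g
molasses: 0.5 pint × 19/3 × 2 cup/pint ≈ 6 cup

pumpkin purée: 290 g; butter: 300 g; cake flour: 898 g; molasses: 6 cup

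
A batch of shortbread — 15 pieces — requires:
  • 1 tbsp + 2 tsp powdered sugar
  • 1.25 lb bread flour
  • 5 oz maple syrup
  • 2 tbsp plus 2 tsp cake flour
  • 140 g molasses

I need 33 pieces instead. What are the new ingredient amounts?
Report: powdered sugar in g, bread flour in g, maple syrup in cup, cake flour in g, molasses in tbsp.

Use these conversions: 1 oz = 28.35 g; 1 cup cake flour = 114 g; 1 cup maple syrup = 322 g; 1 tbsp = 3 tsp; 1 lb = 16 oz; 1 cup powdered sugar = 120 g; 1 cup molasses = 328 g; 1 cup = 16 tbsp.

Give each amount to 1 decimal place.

Scaling factor: 33/15 = 11/5 = 2.2.
powdered sugar: (1 tbsp + 2 tsp = 5/3 tbsp) × 11/5 ÷ 16 tbsp/cup × 120 g/cup = 27.5 g
bread flour: 1.25 lb × 11/5 × 16 oz/lb × 28.35 g/oz = 1247.4 g
maple syrup: 5 oz × 11/5 × 28.35 g/oz ÷ 322 g/cup ≈ 1.0 cup
cake flour: (2 tbsp + 2 tsp = 8/3 tbsp) × 11/5 ÷ 16 tbsp/cup × 114 g/cup = 41.8 g
molasses: 140 g × 11/5 ÷ 328 g/cup × 16 tbsp/cup ≈ 15.0 tbsp

powdered sugar: 27.5 g; bread flour: 1247.4 g; maple syrup: 1.0 cup; cake flour: 41.8 g; molasses: 15.0 tbsp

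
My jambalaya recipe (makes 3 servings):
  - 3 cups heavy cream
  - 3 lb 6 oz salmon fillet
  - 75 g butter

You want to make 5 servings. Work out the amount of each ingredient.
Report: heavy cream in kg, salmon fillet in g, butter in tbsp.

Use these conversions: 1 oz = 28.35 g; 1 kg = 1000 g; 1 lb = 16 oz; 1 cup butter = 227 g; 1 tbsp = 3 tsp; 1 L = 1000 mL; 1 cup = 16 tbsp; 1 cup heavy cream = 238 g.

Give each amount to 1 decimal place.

Scaling factor: 5/3.
heavy cream: 3 cup × 5/3 × 238 g/cup ÷ 1000 g/kg ≈ 1.2 kg
salmon fillet: (3 lb + 6 oz = 3.375 lb) × 5/3 × 16 oz/lb × 28.35 g/oz = 2551.5 g
butter: 75 g × 5/3 ÷ 227 g/cup × 16 tbsp/cup ≈ 8.8 tbsp

heavy cream: 1.2 kg; salmon fillet: 2551.5 g; butter: 8.8 tbsp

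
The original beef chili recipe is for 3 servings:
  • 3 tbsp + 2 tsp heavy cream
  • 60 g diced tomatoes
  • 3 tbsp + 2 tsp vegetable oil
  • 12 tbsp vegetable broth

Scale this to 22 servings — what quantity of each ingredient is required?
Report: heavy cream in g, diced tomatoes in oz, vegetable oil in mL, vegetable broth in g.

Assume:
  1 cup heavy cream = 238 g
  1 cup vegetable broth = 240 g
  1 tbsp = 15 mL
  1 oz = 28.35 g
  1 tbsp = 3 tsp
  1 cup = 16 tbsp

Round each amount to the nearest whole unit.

heavy cream: 400 g; diced tomatoes: 16 oz; vegetable oil: 403 mL; vegetable broth: 1320 g

Scaling factor: 22/3.
heavy cream: (3 tbsp + 2 tsp = 11/3 tbsp) × 22/3 ÷ 16 tbsp/cup × 238 g/cup ≈ 400 g
diced tomatoes: 60 g × 22/3 ÷ 28.35 g/oz ≈ 16 oz
vegetable oil: (3 tbsp + 2 tsp = 11/3 tbsp) × 22/3 × 15 mL/tbsp ≈ 403 mL
vegetable broth: 12 tbsp × 22/3 ÷ 16 tbsp/cup × 240 g/cup = 1320 g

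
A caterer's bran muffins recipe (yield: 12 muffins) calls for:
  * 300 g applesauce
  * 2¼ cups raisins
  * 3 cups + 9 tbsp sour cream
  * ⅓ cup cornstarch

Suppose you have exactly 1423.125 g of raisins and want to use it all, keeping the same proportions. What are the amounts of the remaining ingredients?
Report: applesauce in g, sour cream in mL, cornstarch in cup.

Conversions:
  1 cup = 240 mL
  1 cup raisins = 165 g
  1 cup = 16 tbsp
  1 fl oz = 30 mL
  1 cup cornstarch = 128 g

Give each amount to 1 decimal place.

The original recipe has 371.25 g of raisins, so the scaling factor is 1423.125 ÷ 371.25 = 23/6.
applesauce: 300 g × 23/6 = 1150.0 g
sour cream: (3 cup + 9 tbsp = 3.5625 cup) × 23/6 × 240 mL/cup = 3277.5 mL
cornstarch: 1/3 cup × 23/6 ≈ 1.3 cup

applesauce: 1150.0 g; sour cream: 3277.5 mL; cornstarch: 1.3 cup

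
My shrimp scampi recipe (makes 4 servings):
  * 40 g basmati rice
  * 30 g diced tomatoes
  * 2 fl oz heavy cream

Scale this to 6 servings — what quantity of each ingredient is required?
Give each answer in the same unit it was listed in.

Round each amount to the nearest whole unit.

basmati rice: 60 g; diced tomatoes: 45 g; heavy cream: 3 fl oz

Scaling factor: 6/4 = 3/2 = 1.5.
basmati rice: 40 g × 3/2 = 60 g
diced tomatoes: 30 g × 3/2 = 45 g
heavy cream: 2 fl oz × 3/2 = 3 fl oz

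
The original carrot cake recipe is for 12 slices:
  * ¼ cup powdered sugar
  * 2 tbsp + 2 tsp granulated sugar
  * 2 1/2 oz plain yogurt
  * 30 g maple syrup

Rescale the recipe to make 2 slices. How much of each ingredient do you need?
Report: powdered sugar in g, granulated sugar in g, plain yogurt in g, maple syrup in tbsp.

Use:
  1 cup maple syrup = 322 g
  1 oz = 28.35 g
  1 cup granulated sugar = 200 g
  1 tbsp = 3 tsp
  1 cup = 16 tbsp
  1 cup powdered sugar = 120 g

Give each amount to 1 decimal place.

powdered sugar: 5.0 g; granulated sugar: 5.6 g; plain yogurt: 11.8 g; maple syrup: 0.2 tbsp

Scaling factor: 2/12 = 1/6.
powdered sugar: 0.25 cup × 1/6 × 120 g/cup = 5.0 g
granulated sugar: (2 tbsp + 2 tsp = 8/3 tbsp) × 1/6 ÷ 16 tbsp/cup × 200 g/cup ≈ 5.6 g
plain yogurt: 2.5 oz × 1/6 × 28.35 g/oz ≈ 11.8 g
maple syrup: 30 g × 1/6 ÷ 322 g/cup × 16 tbsp/cup ≈ 0.2 tbsp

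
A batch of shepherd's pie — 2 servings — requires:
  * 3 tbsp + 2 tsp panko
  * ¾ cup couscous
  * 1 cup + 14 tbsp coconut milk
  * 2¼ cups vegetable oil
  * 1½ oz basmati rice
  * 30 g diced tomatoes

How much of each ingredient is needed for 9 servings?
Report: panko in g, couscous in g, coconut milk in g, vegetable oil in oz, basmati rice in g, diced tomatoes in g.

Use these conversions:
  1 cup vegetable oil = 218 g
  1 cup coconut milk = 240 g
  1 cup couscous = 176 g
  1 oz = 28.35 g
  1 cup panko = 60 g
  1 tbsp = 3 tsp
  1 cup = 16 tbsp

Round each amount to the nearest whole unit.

panko: 62 g; couscous: 594 g; coconut milk: 2025 g; vegetable oil: 78 oz; basmati rice: 191 g; diced tomatoes: 135 g

Scaling factor: 9/2 = 4.5.
panko: (3 tbsp + 2 tsp = 11/3 tbsp) × 9/2 ÷ 16 tbsp/cup × 60 g/cup ≈ 62 g
couscous: 0.75 cup × 9/2 × 176 g/cup = 594 g
coconut milk: (1 cup + 14 tbsp = 1.875 cup) × 9/2 × 240 g/cup = 2025 g
vegetable oil: 2.25 cup × 9/2 × 218 g/cup ÷ 28.35 g/oz ≈ 78 oz
basmati rice: 1.5 oz × 9/2 × 28.35 g/oz ≈ 191 g
diced tomatoes: 30 g × 9/2 = 135 g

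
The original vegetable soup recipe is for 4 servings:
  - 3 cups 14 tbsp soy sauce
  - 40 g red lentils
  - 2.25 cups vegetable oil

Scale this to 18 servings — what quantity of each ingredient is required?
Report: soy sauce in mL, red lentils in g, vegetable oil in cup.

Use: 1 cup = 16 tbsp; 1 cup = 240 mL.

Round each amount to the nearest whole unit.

soy sauce: 4185 mL; red lentils: 180 g; vegetable oil: 10 cup

Scaling factor: 18/4 = 9/2 = 4.5.
soy sauce: (3 cup + 14 tbsp = 3.875 cup) × 9/2 × 240 mL/cup = 4185 mL
red lentils: 40 g × 9/2 = 180 g
vegetable oil: 2.25 cup × 9/2 ≈ 10 cup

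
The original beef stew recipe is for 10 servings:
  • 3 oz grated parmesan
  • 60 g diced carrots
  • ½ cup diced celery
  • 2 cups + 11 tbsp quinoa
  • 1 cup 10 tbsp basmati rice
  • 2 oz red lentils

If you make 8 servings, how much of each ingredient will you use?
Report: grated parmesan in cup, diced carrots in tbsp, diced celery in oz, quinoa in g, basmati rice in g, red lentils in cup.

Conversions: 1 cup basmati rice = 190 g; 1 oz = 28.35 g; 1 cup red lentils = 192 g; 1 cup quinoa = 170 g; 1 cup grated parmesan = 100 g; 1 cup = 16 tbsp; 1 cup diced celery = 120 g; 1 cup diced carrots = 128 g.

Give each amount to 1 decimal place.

grated parmesan: 0.7 cup; diced carrots: 6.0 tbsp; diced celery: 1.7 oz; quinoa: 365.5 g; basmati rice: 247.0 g; red lentils: 0.2 cup

Scaling factor: 8/10 = 4/5 = 0.8.
grated parmesan: 3 oz × 4/5 × 28.35 g/oz ÷ 100 g/cup ≈ 0.7 cup
diced carrots: 60 g × 4/5 ÷ 128 g/cup × 16 tbsp/cup = 6.0 tbsp
diced celery: 0.5 cup × 4/5 × 120 g/cup ÷ 28.35 g/oz ≈ 1.7 oz
quinoa: (2 cup + 11 tbsp = 2.6875 cup) × 4/5 × 170 g/cup = 365.5 g
basmati rice: (1 cup + 10 tbsp = 1.625 cup) × 4/5 × 190 g/cup = 247.0 g
red lentils: 2 oz × 4/5 × 28.35 g/oz ÷ 192 g/cup ≈ 0.2 cup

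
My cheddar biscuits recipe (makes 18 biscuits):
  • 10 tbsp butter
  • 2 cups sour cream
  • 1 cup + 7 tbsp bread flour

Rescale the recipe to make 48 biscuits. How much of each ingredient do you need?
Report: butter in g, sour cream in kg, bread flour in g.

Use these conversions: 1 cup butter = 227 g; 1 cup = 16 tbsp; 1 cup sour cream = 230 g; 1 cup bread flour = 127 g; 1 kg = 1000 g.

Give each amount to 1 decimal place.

Scaling factor: 48/18 = 8/3.
butter: 10 tbsp × 8/3 ÷ 16 tbsp/cup × 227 g/cup ≈ 378.3 g
sour cream: 2 cup × 8/3 × 230 g/cup ÷ 1000 g/kg ≈ 1.2 kg
bread flour: (1 cup + 7 tbsp = 1.4375 cup) × 8/3 × 127 g/cup ≈ 486.8 g

butter: 378.3 g; sour cream: 1.2 kg; bread flour: 486.8 g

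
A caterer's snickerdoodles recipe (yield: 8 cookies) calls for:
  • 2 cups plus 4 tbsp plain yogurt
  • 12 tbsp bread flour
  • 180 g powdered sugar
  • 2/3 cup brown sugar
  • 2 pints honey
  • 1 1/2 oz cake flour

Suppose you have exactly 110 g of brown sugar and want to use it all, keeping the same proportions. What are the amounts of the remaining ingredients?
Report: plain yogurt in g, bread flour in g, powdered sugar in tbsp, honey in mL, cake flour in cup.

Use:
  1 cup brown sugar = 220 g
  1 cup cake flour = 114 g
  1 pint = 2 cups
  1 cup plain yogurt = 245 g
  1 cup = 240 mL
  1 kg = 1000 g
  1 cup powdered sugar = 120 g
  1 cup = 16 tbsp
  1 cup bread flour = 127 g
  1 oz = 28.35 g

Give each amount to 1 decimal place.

plain yogurt: 413.4 g; bread flour: 71.4 g; powdered sugar: 18.0 tbsp; honey: 720.0 mL; cake flour: 0.3 cup

The original recipe has 440/3 g of brown sugar, so the scaling factor is 110 ÷ 440/3 = 3/4 = 0.75.
plain yogurt: (2 cup + 4 tbsp = 2.25 cup) × 3/4 × 245 g/cup ≈ 413.4 g
bread flour: 12 tbsp × 3/4 ÷ 16 tbsp/cup × 127 g/cup ≈ 71.4 g
powdered sugar: 180 g × 3/4 ÷ 120 g/cup × 16 tbsp/cup = 18.0 tbsp
honey: 2 pint × 3/4 × 2 cup/pint × 240 mL/cup = 720.0 mL
cake flour: 1.5 oz × 3/4 × 28.35 g/oz ÷ 114 g/cup ≈ 0.3 cup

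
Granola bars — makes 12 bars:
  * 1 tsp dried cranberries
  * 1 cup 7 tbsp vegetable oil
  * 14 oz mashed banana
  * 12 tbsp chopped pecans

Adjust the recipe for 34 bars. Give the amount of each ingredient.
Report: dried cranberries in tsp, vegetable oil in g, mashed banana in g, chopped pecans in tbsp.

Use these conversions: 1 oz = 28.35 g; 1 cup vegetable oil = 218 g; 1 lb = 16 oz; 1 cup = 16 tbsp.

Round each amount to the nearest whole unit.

Scaling factor: 34/12 = 17/6.
dried cranberries: 1 tsp × 17/6 ≈ 3 tsp
vegetable oil: (1 cup + 7 tbsp = 1.4375 cup) × 17/6 × 218 g/cup ≈ 888 g
mashed banana: 14 oz × 17/6 × 28.35 g/oz ≈ 1125 g
chopped pecans: 12 tbsp × 17/6 = 34 tbsp

dried cranberries: 3 tsp; vegetable oil: 888 g; mashed banana: 1125 g; chopped pecans: 34 tbsp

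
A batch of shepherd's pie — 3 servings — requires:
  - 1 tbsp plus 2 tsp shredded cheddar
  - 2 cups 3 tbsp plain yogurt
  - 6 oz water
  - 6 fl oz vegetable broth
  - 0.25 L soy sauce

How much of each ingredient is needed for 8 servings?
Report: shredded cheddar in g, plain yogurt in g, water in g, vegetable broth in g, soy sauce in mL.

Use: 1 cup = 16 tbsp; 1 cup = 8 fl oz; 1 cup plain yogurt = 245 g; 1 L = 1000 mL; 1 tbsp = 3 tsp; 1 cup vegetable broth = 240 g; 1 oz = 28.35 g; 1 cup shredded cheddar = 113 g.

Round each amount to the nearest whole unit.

shredded cheddar: 31 g; plain yogurt: 1429 g; water: 454 g; vegetable broth: 480 g; soy sauce: 667 mL

Scaling factor: 8/3.
shredded cheddar: (1 tbsp + 2 tsp = 5/3 tbsp) × 8/3 ÷ 16 tbsp/cup × 113 g/cup ≈ 31 g
plain yogurt: (2 cup + 3 tbsp = 2.1875 cup) × 8/3 × 245 g/cup ≈ 1429 g
water: 6 oz × 8/3 × 28.35 g/oz ≈ 454 g
vegetable broth: 6 fl oz × 8/3 ÷ 8 fl oz/cup × 240 g/cup = 480 g
soy sauce: 0.25 L × 8/3 × 1000 mL/L ≈ 667 mL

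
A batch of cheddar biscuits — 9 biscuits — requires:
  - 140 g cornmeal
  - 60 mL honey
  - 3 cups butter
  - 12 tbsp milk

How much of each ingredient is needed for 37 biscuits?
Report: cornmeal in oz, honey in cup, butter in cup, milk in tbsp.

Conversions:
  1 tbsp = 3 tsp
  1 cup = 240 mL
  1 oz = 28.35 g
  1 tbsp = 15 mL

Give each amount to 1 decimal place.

Scaling factor: 37/9.
cornmeal: 140 g × 37/9 ÷ 28.35 g/oz ≈ 20.3 oz
honey: 60 mL × 37/9 ÷ 240 mL/cup ≈ 1.0 cup
butter: 3 cup × 37/9 ≈ 12.3 cup
milk: 12 tbsp × 37/9 ≈ 49.3 tbsp

cornmeal: 20.3 oz; honey: 1.0 cup; butter: 12.3 cup; milk: 49.3 tbsp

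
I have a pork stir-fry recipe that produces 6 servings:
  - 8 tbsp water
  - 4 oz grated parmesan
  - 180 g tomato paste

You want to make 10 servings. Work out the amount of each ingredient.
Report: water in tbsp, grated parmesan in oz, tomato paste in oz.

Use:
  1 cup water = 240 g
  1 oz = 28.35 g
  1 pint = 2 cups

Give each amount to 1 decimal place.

Scaling factor: 10/6 = 5/3.
water: 8 tbsp × 5/3 ≈ 13.3 tbsp
grated parmesan: 4 oz × 5/3 ≈ 6.7 oz
tomato paste: 180 g × 5/3 ÷ 28.35 g/oz ≈ 10.6 oz

water: 13.3 tbsp; grated parmesan: 6.7 oz; tomato paste: 10.6 oz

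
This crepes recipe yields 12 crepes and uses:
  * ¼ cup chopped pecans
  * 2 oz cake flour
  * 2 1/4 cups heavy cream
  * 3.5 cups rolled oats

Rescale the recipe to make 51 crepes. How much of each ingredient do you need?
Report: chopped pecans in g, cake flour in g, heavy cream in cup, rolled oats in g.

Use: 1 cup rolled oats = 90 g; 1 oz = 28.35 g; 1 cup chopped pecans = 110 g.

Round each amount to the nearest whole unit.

Scaling factor: 51/12 = 17/4 = 4.25.
chopped pecans: 0.25 cup × 17/4 × 110 g/cup ≈ 117 g
cake flour: 2 oz × 17/4 × 28.35 g/oz ≈ 241 g
heavy cream: 2.25 cup × 17/4 ≈ 10 cup
rolled oats: 3.5 cup × 17/4 × 90 g/cup ≈ 1339 g

chopped pecans: 117 g; cake flour: 241 g; heavy cream: 10 cup; rolled oats: 1339 g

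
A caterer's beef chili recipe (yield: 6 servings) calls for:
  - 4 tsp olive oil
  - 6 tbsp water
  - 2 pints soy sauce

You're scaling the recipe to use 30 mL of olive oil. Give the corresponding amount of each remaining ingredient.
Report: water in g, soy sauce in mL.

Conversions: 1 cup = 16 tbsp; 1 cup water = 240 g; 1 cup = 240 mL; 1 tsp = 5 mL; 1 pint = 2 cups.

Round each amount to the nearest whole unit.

The original recipe has 20 mL of olive oil, so the scaling factor is 30 ÷ 20 = 3/2 = 1.5.
water: 6 tbsp × 3/2 ÷ 16 tbsp/cup × 240 g/cup = 135 g
soy sauce: 2 pint × 3/2 × 2 cup/pint × 240 mL/cup = 1440 mL

water: 135 g; soy sauce: 1440 mL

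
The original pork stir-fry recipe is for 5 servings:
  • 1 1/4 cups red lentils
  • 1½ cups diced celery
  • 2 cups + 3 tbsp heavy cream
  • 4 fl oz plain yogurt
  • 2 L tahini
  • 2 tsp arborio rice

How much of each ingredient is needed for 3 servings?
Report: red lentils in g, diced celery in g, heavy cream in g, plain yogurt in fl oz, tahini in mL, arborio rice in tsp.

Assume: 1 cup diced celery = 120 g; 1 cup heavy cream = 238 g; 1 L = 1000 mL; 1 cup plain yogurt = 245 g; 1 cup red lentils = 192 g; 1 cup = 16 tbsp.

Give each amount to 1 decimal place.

red lentils: 144.0 g; diced celery: 108.0 g; heavy cream: 312.4 g; plain yogurt: 2.4 fl oz; tahini: 1200.0 mL; arborio rice: 1.2 tsp

Scaling factor: 3/5 = 0.6.
red lentils: 1.25 cup × 3/5 × 192 g/cup = 144.0 g
diced celery: 1.5 cup × 3/5 × 120 g/cup = 108.0 g
heavy cream: (2 cup + 3 tbsp = 2.1875 cup) × 3/5 × 238 g/cup ≈ 312.4 g
plain yogurt: 4 fl oz × 3/5 = 2.4 fl oz
tahini: 2 L × 3/5 × 1000 mL/L = 1200.0 mL
arborio rice: 2 tsp × 3/5 = 1.2 tsp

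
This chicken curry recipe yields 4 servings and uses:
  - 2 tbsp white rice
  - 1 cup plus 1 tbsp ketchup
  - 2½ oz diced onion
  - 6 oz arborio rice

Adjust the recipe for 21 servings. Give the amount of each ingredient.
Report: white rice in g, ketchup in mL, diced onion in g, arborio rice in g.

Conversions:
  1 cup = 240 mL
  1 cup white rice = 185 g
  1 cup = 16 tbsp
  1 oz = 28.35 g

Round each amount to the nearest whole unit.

white rice: 121 g; ketchup: 1339 mL; diced onion: 372 g; arborio rice: 893 g

Scaling factor: 21/4 = 5.25.
white rice: 2 tbsp × 21/4 ÷ 16 tbsp/cup × 185 g/cup ≈ 121 g
ketchup: (1 cup + 1 tbsp = 1.0625 cup) × 21/4 × 240 mL/cup ≈ 1339 mL
diced onion: 2.5 oz × 21/4 × 28.35 g/oz ≈ 372 g
arborio rice: 6 oz × 21/4 × 28.35 g/oz ≈ 893 g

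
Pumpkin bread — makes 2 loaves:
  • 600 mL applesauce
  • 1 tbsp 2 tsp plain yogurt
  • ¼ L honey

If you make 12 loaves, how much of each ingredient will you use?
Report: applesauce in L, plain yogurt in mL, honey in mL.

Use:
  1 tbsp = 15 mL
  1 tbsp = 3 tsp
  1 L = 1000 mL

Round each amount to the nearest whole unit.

Scaling factor: 12/2 = 6.
applesauce: 600 mL × 6 ÷ 1000 mL/L ≈ 4 L
plain yogurt: (1 tbsp + 2 tsp = 5/3 tbsp) × 6 × 15 mL/tbsp = 150 mL
honey: 0.25 L × 6 × 1000 mL/L = 1500 mL

applesauce: 4 L; plain yogurt: 150 mL; honey: 1500 mL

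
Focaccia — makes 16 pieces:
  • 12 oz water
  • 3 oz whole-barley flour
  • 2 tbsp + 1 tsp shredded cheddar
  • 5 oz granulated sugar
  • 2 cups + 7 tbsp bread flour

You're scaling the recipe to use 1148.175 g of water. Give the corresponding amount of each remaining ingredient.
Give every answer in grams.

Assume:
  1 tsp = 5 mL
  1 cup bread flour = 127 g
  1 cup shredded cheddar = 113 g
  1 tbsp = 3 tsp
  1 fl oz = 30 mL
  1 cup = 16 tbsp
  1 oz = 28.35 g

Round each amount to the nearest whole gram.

whole-barley flour: 287 g; shredded cheddar: 56 g; granulated sugar: 478 g; bread flour: 1045 g

The original recipe has 340.2 g of water, so the scaling factor is 1148.175 ÷ 340.2 = 27/8 = 3.375.
whole-barley flour: 3 oz × 27/8 × 28.35 g/oz ≈ 287 g
shredded cheddar: (2 tbsp + 1 tsp = 7/3 tbsp) × 27/8 ÷ 16 tbsp/cup × 113 g/cup ≈ 56 g
granulated sugar: 5 oz × 27/8 × 28.35 g/oz ≈ 478 g
bread flour: (2 cup + 7 tbsp = 2.4375 cup) × 27/8 × 127 g/cup ≈ 1045 g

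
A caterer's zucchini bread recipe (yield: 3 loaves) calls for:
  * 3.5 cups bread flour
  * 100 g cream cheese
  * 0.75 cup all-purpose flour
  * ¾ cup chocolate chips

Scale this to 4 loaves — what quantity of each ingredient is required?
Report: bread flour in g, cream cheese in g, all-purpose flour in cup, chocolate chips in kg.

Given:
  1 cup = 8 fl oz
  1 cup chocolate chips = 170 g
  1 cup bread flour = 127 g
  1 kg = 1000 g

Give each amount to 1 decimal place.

bread flour: 592.7 g; cream cheese: 133.3 g; all-purpose flour: 1.0 cup; chocolate chips: 0.2 kg

Scaling factor: 4/3.
bread flour: 3.5 cup × 4/3 × 127 g/cup ≈ 592.7 g
cream cheese: 100 g × 4/3 ≈ 133.3 g
all-purpose flour: 0.75 cup × 4/3 = 1.0 cup
chocolate chips: 0.75 cup × 4/3 × 170 g/cup ÷ 1000 g/kg ≈ 0.2 kg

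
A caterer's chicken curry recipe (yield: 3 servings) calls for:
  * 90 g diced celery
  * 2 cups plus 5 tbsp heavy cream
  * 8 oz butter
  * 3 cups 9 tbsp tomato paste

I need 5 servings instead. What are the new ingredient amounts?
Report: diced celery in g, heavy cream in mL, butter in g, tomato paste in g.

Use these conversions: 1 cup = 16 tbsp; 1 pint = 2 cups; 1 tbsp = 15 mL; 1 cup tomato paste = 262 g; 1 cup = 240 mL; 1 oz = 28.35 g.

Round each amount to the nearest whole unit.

diced celery: 150 g; heavy cream: 925 mL; butter: 378 g; tomato paste: 1556 g

Scaling factor: 5/3.
diced celery: 90 g × 5/3 = 150 g
heavy cream: (2 cup + 5 tbsp = 2.3125 cup) × 5/3 × 240 mL/cup = 925 mL
butter: 8 oz × 5/3 × 28.35 g/oz = 378 g
tomato paste: (3 cup + 9 tbsp = 3.5625 cup) × 5/3 × 262 g/cup ≈ 1556 g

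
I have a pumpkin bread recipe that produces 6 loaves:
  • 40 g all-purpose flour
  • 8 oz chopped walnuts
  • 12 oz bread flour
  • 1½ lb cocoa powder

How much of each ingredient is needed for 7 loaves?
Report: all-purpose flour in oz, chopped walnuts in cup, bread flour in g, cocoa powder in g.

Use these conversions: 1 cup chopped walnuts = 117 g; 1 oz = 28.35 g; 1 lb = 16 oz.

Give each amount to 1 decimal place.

Scaling factor: 7/6.
all-purpose flour: 40 g × 7/6 ÷ 28.35 g/oz ≈ 1.6 oz
chopped walnuts: 8 oz × 7/6 × 28.35 g/oz ÷ 117 g/cup ≈ 2.3 cup
bread flour: 12 oz × 7/6 × 28.35 g/oz = 396.9 g
cocoa powder: 1.5 lb × 7/6 × 16 oz/lb × 28.35 g/oz = 793.8 g

all-purpose flour: 1.6 oz; chopped walnuts: 2.3 cup; bread flour: 396.9 g; cocoa powder: 793.8 g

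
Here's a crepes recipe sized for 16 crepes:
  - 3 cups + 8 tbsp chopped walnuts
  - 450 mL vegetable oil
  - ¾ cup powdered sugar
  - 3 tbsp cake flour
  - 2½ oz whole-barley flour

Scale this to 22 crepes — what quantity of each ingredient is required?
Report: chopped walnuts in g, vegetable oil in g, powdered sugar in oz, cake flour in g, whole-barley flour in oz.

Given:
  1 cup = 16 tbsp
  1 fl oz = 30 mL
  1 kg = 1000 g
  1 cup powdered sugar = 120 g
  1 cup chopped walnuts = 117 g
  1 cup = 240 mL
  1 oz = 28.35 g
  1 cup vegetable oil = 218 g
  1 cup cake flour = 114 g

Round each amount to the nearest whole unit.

Scaling factor: 22/16 = 11/8 = 1.375.
chopped walnuts: (3 cup + 8 tbsp = 3.5 cup) × 11/8 × 117 g/cup ≈ 563 g
vegetable oil: 450 mL × 11/8 ÷ 240 mL/cup × 218 g/cup ≈ 562 g
powdered sugar: 0.75 cup × 11/8 × 120 g/cup ÷ 28.35 g/oz ≈ 4 oz
cake flour: 3 tbsp × 11/8 ÷ 16 tbsp/cup × 114 g/cup ≈ 29 g
whole-barley flour: 2.5 oz × 11/8 ≈ 3 oz

chopped walnuts: 563 g; vegetable oil: 562 g; powdered sugar: 4 oz; cake flour: 29 g; whole-barley flour: 3 oz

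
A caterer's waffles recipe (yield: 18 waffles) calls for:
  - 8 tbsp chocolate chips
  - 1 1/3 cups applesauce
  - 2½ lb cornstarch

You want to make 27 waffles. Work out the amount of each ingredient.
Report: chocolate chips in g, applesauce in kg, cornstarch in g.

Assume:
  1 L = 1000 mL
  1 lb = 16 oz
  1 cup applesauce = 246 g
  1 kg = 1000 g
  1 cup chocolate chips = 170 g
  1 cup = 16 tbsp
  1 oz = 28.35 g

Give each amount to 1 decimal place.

chocolate chips: 127.5 g; applesauce: 0.5 kg; cornstarch: 1701.0 g

Scaling factor: 27/18 = 3/2 = 1.5.
chocolate chips: 8 tbsp × 3/2 ÷ 16 tbsp/cup × 170 g/cup = 127.5 g
applesauce: 4/3 cup × 3/2 × 246 g/cup ÷ 1000 g/kg ≈ 0.5 kg
cornstarch: 2.5 lb × 3/2 × 16 oz/lb × 28.35 g/oz = 1701.0 g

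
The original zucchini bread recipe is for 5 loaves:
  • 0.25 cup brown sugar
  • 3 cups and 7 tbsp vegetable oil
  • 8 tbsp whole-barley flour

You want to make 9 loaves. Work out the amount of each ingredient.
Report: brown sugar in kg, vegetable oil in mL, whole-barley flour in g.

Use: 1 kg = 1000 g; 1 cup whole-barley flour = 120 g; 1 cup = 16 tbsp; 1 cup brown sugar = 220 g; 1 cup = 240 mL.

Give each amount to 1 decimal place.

brown sugar: 0.1 kg; vegetable oil: 1485.0 mL; whole-barley flour: 108.0 g

Scaling factor: 9/5 = 1.8.
brown sugar: 0.25 cup × 9/5 × 220 g/cup ÷ 1000 g/kg ≈ 0.1 kg
vegetable oil: (3 cup + 7 tbsp = 3.4375 cup) × 9/5 × 240 mL/cup = 1485.0 mL
whole-barley flour: 8 tbsp × 9/5 ÷ 16 tbsp/cup × 120 g/cup = 108.0 g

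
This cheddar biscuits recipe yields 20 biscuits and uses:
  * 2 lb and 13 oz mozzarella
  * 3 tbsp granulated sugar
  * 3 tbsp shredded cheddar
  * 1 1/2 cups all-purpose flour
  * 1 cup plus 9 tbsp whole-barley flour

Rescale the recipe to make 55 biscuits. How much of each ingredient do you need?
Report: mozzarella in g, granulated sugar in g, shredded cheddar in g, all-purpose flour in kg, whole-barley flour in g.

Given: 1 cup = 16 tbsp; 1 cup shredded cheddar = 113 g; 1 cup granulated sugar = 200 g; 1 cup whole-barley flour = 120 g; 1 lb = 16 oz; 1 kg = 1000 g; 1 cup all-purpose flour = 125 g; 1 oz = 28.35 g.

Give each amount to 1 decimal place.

mozzarella: 3508.3 g; granulated sugar: 103.1 g; shredded cheddar: 58.3 g; all-purpose flour: 0.5 kg; whole-barley flour: 515.6 g

Scaling factor: 55/20 = 11/4 = 2.75.
mozzarella: (2 lb + 13 oz = 2.8125 lb) × 11/4 × 16 oz/lb × 28.35 g/oz ≈ 3508.3 g
granulated sugar: 3 tbsp × 11/4 ÷ 16 tbsp/cup × 200 g/cup ≈ 103.1 g
shredded cheddar: 3 tbsp × 11/4 ÷ 16 tbsp/cup × 113 g/cup ≈ 58.3 g
all-purpose flour: 1.5 cup × 11/4 × 125 g/cup ÷ 1000 g/kg ≈ 0.5 kg
whole-barley flour: (1 cup + 9 tbsp = 1.5625 cup) × 11/4 × 120 g/cup ≈ 515.6 g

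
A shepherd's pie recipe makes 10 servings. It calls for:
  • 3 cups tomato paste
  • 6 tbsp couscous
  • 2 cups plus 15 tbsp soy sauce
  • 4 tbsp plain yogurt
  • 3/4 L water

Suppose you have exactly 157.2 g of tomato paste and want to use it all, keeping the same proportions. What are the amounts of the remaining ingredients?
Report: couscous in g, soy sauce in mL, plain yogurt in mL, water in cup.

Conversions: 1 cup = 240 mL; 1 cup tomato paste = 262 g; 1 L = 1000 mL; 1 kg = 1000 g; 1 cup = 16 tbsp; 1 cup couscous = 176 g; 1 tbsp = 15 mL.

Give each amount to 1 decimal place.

The original recipe has 786 g of tomato paste, so the scaling factor is 157.2 ÷ 786 = 1/5 = 0.2.
couscous: 6 tbsp × 1/5 ÷ 16 tbsp/cup × 176 g/cup = 13.2 g
soy sauce: (2 cup + 15 tbsp = 2.9375 cup) × 1/5 × 240 mL/cup = 141.0 mL
plain yogurt: 4 tbsp × 1/5 × 15 mL/tbsp = 12.0 mL
water: 0.75 L × 1/5 × 1000 mL/L ÷ 240 mL/cup ≈ 0.6 cup

couscous: 13.2 g; soy sauce: 141.0 mL; plain yogurt: 12.0 mL; water: 0.6 cup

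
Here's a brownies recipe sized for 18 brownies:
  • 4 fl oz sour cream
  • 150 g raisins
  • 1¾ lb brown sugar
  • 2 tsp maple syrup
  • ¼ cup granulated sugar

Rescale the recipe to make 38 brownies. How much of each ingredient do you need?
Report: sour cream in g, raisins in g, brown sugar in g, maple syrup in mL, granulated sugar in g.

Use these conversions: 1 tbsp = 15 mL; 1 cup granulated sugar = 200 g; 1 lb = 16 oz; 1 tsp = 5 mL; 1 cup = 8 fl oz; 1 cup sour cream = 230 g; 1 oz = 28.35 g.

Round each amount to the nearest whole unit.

sour cream: 243 g; raisins: 317 g; brown sugar: 1676 g; maple syrup: 21 mL; granulated sugar: 106 g

Scaling factor: 38/18 = 19/9.
sour cream: 4 fl oz × 19/9 ÷ 8 fl oz/cup × 230 g/cup ≈ 243 g
raisins: 150 g × 19/9 ≈ 317 g
brown sugar: 1.75 lb × 19/9 × 16 oz/lb × 28.35 g/oz ≈ 1676 g
maple syrup: 2 tsp × 19/9 × 5 mL/tsp ≈ 21 mL
granulated sugar: 0.25 cup × 19/9 × 200 g/cup ≈ 106 g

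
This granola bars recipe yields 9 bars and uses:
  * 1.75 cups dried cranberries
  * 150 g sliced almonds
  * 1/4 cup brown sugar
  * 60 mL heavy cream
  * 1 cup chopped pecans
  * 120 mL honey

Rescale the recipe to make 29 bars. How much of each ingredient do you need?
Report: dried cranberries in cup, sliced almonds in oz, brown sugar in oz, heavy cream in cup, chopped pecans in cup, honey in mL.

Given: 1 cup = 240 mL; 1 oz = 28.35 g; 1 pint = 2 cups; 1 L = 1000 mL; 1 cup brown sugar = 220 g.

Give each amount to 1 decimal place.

Scaling factor: 29/9.
dried cranberries: 1.75 cup × 29/9 ≈ 5.6 cup
sliced almonds: 150 g × 29/9 ÷ 28.35 g/oz ≈ 17.0 oz
brown sugar: 0.25 cup × 29/9 × 220 g/cup ÷ 28.35 g/oz ≈ 6.3 oz
heavy cream: 60 mL × 29/9 ÷ 240 mL/cup ≈ 0.8 cup
chopped pecans: 1 cup × 29/9 ≈ 3.2 cup
honey: 120 mL × 29/9 ≈ 386.7 mL

dried cranberries: 5.6 cup; sliced almonds: 17.0 oz; brown sugar: 6.3 oz; heavy cream: 0.8 cup; chopped pecans: 3.2 cup; honey: 386.7 mL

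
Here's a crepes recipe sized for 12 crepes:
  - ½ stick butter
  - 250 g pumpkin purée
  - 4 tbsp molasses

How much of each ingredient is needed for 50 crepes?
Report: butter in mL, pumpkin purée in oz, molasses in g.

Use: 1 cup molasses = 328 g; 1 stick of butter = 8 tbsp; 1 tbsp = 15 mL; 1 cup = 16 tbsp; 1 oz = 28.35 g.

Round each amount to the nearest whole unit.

Scaling factor: 50/12 = 25/6.
butter: 0.5 stick × 25/6 × 8 tbsp/stick × 15 mL/tbsp = 250 mL
pumpkin purée: 250 g × 25/6 ÷ 28.35 g/oz ≈ 37 oz
molasses: 4 tbsp × 25/6 ÷ 16 tbsp/cup × 328 g/cup ≈ 342 g

butter: 250 mL; pumpkin purée: 37 oz; molasses: 342 g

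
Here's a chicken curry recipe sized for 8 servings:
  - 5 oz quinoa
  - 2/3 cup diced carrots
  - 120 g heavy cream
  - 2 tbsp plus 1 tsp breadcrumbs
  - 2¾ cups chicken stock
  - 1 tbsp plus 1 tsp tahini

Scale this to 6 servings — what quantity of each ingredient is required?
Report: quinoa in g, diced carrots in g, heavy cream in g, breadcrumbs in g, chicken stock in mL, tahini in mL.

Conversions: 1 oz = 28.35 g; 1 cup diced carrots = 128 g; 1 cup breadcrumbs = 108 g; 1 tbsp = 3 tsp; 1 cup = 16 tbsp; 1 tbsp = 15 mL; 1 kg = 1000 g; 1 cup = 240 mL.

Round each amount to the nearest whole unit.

Scaling factor: 6/8 = 3/4 = 0.75.
quinoa: 5 oz × 3/4 × 28.35 g/oz ≈ 106 g
diced carrots: 2/3 cup × 3/4 × 128 g/cup = 64 g
heavy cream: 120 g × 3/4 = 90 g
breadcrumbs: (2 tbsp + 1 tsp = 7/3 tbsp) × 3/4 ÷ 16 tbsp/cup × 108 g/cup ≈ 12 g
chicken stock: 2.75 cup × 3/4 × 240 mL/cup = 495 mL
tahini: (1 tbsp + 1 tsp = 4/3 tbsp) × 3/4 × 15 mL/tbsp = 15 mL

quinoa: 106 g; diced carrots: 64 g; heavy cream: 90 g; breadcrumbs: 12 g; chicken stock: 495 mL; tahini: 15 mL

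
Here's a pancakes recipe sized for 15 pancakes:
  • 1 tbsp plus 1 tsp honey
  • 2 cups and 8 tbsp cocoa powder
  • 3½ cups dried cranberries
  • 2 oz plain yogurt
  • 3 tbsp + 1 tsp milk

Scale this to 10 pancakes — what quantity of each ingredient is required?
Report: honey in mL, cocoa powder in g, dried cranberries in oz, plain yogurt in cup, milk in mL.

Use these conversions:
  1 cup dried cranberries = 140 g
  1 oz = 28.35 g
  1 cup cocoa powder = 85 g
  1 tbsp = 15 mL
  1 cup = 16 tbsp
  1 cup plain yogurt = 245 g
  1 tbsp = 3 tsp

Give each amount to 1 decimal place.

Scaling factor: 10/15 = 2/3.
honey: (1 tbsp + 1 tsp = 4/3 tbsp) × 2/3 × 15 mL/tbsp ≈ 13.3 mL
cocoa powder: (2 cup + 8 tbsp = 2.5 cup) × 2/3 × 85 g/cup ≈ 141.7 g
dried cranberries: 3.5 cup × 2/3 × 140 g/cup ÷ 28.35 g/oz ≈ 11.5 oz
plain yogurt: 2 oz × 2/3 × 28.35 g/oz ÷ 245 g/cup ≈ 0.2 cup
milk: (3 tbsp + 1 tsp = 10/3 tbsp) × 2/3 × 15 mL/tbsp ≈ 33.3 mL

honey: 13.3 mL; cocoa powder: 141.7 g; dried cranberries: 11.5 oz; plain yogurt: 0.2 cup; milk: 33.3 mL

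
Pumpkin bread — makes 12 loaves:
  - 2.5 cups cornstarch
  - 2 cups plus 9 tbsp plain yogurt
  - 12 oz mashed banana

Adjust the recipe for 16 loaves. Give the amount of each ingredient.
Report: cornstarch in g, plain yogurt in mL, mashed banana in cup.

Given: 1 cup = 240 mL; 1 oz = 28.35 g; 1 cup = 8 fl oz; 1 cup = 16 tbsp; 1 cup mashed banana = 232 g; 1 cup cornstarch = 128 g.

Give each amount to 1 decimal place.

cornstarch: 426.7 g; plain yogurt: 820.0 mL; mashed banana: 2.0 cup

Scaling factor: 16/12 = 4/3.
cornstarch: 2.5 cup × 4/3 × 128 g/cup ≈ 426.7 g
plain yogurt: (2 cup + 9 tbsp = 2.5625 cup) × 4/3 × 240 mL/cup = 820.0 mL
mashed banana: 12 oz × 4/3 × 28.35 g/oz ÷ 232 g/cup ≈ 2.0 cup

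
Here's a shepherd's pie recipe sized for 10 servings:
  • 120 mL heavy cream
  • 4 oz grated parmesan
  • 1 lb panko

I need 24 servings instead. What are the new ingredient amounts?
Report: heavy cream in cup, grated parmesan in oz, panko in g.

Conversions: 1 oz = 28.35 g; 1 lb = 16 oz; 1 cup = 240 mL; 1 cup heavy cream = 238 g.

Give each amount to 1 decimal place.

Scaling factor: 24/10 = 12/5 = 2.4.
heavy cream: 120 mL × 12/5 ÷ 240 mL/cup = 1.2 cup
grated parmesan: 4 oz × 12/5 = 9.6 oz
panko: 1 lb × 12/5 × 16 oz/lb × 28.35 g/oz ≈ 1088.6 g

heavy cream: 1.2 cup; grated parmesan: 9.6 oz; panko: 1088.6 g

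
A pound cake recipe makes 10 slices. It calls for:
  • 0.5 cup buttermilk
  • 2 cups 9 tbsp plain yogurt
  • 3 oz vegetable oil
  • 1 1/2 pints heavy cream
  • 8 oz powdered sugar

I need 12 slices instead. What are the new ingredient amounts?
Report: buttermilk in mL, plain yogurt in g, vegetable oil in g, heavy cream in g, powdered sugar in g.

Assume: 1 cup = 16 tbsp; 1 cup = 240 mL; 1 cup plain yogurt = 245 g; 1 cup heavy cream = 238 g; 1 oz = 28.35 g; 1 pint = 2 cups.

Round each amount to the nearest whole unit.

buttermilk: 144 mL; plain yogurt: 753 g; vegetable oil: 102 g; heavy cream: 857 g; powdered sugar: 272 g

Scaling factor: 12/10 = 6/5 = 1.2.
buttermilk: 0.5 cup × 6/5 × 240 mL/cup = 144 mL
plain yogurt: (2 cup + 9 tbsp = 2.5625 cup) × 6/5 × 245 g/cup ≈ 753 g
vegetable oil: 3 oz × 6/5 × 28.35 g/oz ≈ 102 g
heavy cream: 1.5 pint × 6/5 × 2 cup/pint × 238 g/cup ≈ 857 g
powdered sugar: 8 oz × 6/5 × 28.35 g/oz ≈ 272 g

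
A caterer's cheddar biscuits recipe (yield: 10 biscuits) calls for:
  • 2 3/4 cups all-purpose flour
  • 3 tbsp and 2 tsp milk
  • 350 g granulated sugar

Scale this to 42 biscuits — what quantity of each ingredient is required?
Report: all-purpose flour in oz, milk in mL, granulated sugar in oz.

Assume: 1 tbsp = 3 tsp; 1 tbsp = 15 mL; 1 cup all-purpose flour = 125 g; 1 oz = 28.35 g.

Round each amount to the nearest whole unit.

all-purpose flour: 51 oz; milk: 231 mL; granulated sugar: 52 oz

Scaling factor: 42/10 = 21/5 = 4.2.
all-purpose flour: 2.75 cup × 21/5 × 125 g/cup ÷ 28.35 g/oz ≈ 51 oz
milk: (3 tbsp + 2 tsp = 11/3 tbsp) × 21/5 × 15 mL/tbsp = 231 mL
granulated sugar: 350 g × 21/5 ÷ 28.35 g/oz ≈ 52 oz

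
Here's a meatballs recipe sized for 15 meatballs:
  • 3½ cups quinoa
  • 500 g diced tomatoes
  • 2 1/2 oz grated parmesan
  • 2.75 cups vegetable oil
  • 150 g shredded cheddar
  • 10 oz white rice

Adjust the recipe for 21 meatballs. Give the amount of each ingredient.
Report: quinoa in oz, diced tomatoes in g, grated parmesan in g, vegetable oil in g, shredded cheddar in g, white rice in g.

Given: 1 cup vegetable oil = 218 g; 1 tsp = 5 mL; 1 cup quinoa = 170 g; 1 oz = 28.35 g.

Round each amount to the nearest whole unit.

Scaling factor: 21/15 = 7/5 = 1.4.
quinoa: 3.5 cup × 7/5 × 170 g/cup ÷ 28.35 g/oz ≈ 29 oz
diced tomatoes: 500 g × 7/5 = 700 g
grated parmesan: 2.5 oz × 7/5 × 28.35 g/oz ≈ 99 g
vegetable oil: 2.75 cup × 7/5 × 218 g/cup ≈ 839 g
shredded cheddar: 150 g × 7/5 = 210 g
white rice: 10 oz × 7/5 × 28.35 g/oz ≈ 397 g

quinoa: 29 oz; diced tomatoes: 700 g; grated parmesan: 99 g; vegetable oil: 839 g; shredded cheddar: 210 g; white rice: 397 g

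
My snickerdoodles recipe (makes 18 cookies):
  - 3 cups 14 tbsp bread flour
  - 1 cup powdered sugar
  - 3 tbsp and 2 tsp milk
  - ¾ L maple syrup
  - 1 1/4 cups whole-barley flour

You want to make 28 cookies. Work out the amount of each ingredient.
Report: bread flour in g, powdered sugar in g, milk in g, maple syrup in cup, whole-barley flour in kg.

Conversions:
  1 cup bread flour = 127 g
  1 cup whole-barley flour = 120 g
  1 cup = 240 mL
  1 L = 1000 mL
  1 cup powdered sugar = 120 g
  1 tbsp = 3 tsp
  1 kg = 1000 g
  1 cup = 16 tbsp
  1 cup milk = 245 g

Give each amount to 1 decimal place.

Scaling factor: 28/18 = 14/9.
bread flour: (3 cup + 14 tbsp = 3.875 cup) × 14/9 × 127 g/cup ≈ 765.5 g
powdered sugar: 1 cup × 14/9 × 120 g/cup ≈ 186.7 g
milk: (3 tbsp + 2 tsp = 11/3 tbsp) × 14/9 ÷ 16 tbsp/cup × 245 g/cup ≈ 87.3 g
maple syrup: 0.75 L × 14/9 × 1000 mL/L ÷ 240 mL/cup ≈ 4.9 cup
whole-barley flour: 1.25 cup × 14/9 × 120 g/cup ÷ 1000 g/kg ≈ 0.2 kg

bread flour: 765.5 g; powdered sugar: 186.7 g; milk: 87.3 g; maple syrup: 4.9 cup; whole-barley flour: 0.2 kg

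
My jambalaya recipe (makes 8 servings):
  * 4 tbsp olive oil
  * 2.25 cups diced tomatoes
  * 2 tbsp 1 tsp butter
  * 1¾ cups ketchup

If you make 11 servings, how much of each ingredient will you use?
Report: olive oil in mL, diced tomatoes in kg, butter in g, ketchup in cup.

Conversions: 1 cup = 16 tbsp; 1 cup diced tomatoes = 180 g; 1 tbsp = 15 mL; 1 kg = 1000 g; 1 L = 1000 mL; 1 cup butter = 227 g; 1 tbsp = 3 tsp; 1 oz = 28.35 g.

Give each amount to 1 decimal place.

olive oil: 82.5 mL; diced tomatoes: 0.6 kg; butter: 45.5 g; ketchup: 2.4 cup

Scaling factor: 11/8 = 1.375.
olive oil: 4 tbsp × 11/8 × 15 mL/tbsp = 82.5 mL
diced tomatoes: 2.25 cup × 11/8 × 180 g/cup ÷ 1000 g/kg ≈ 0.6 kg
butter: (2 tbsp + 1 tsp = 7/3 tbsp) × 11/8 ÷ 16 tbsp/cup × 227 g/cup ≈ 45.5 g
ketchup: 1.75 cup × 11/8 ≈ 2.4 cup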